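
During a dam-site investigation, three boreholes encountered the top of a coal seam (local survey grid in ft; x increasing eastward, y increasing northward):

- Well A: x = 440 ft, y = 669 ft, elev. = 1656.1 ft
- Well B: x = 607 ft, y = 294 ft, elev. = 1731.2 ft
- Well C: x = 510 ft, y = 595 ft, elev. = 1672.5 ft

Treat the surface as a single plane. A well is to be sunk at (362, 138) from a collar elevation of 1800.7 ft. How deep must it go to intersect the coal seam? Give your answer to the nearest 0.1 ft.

Two edge vectors: Well A→Well B = (167, -375, 75.1), Well A→Well C = (70, -74, 16.4).
Normal n = (Well A→Well B) × (Well A→Well C) = (-592.6, 2518.2, 13892).
So ∂z/∂x = −n_x/n_z = 0.04266 and ∂z/∂y = −n_y/n_z = −0.18127.
Intercept c from Well A: 1656.1 − 18.77 + 121.27 = 1758.60.
At (362, 138): z_contact = 15.44 − 25.02 + 1758.60 = 1749.03 ft.
Depth below ground = 1800.7 − 1749.03 = 51.7 ft.

51.7 ft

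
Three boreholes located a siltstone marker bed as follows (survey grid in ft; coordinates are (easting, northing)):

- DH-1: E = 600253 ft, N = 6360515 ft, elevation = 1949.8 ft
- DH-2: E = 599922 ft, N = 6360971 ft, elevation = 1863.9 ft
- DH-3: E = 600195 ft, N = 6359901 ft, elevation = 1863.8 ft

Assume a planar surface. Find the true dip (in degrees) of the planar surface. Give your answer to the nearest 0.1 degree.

22.5°

Two edge vectors: DH-1→DH-2 = (-331, 456, -85.9), DH-1→DH-3 = (-58, -614, -86).
Normal n = (DH-1→DH-2) × (DH-1→DH-3) = (-91958.6, -23483.8, 229682).
So ∂z/∂E = −n_x/n_z = 0.40037 and ∂z/∂N = −n_y/n_z = 0.10224.
Gradient magnitude |∇z| = √(a² + b²) = √(0.16030 + 0.01045) = 0.41322.
True dip = arctan(0.41322) = 22.5°, dipping toward WSW (azimuth ≈ 256°).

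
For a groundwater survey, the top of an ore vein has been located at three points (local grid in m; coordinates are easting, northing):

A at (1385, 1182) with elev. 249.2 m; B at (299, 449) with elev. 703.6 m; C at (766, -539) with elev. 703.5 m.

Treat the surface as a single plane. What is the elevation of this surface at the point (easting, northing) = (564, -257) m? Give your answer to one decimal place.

Let the plane be z = a·easting + b·northing + c.
B−A: −1086a − 733b = 454.4;  C−A: −619a − 1721b = 454.3.
Solving gives a = −0.317266, b = −0.149862.
Then c = 249.2 − a·1385 − b·1182 = 865.75.
At (564, -257): z = −178.9 + 38.5 + 865.75 = 725.3 m.

725.3 m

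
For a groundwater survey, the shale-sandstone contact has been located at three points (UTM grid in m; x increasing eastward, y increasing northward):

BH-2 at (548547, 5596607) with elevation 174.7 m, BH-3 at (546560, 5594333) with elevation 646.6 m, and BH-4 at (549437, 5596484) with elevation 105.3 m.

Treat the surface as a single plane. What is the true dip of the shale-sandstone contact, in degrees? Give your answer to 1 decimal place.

8.9°

Two edge vectors: BH-2→BH-3 = (-1987, -2274, 471.9), BH-2→BH-4 = (890, -123, -69.4).
Normal n = (BH-2→BH-3) × (BH-2→BH-4) = (215859.3, 282093.2, 2268261).
So ∂z/∂x = −n_x/n_z = −0.09517 and ∂z/∂y = −n_y/n_z = −0.12437.
Gradient magnitude |∇z| = √(a² + b²) = √(0.00906 + 0.01547) = 0.15660.
True dip = arctan(0.15660) = 8.9°, dipping toward NE (azimuth ≈ 037°).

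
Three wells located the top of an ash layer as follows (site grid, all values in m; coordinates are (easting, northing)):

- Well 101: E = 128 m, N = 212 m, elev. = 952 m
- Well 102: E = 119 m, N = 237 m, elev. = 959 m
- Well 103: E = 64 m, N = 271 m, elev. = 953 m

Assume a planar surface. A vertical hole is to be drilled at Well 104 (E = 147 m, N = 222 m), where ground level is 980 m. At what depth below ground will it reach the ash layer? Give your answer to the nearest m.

Two edge vectors: Well 101→Well 102 = (-9, 25, 7), Well 101→Well 103 = (-64, 59, 1).
Normal n = (Well 101→Well 102) × (Well 101→Well 103) = (-388, -439, 1069).
So ∂z/∂E = −n_x/n_z = 0.36296 and ∂z/∂N = −n_y/n_z = 0.41066.
Intercept c from Well 101: 952 − 46.46 − 87.06 = 818.48.
At (147, 222): z_contact = 53.4 + 91.2 + 818.48 = 963.0 m.
Depth below ground = 980 − 963.0 = 17 m.

17 m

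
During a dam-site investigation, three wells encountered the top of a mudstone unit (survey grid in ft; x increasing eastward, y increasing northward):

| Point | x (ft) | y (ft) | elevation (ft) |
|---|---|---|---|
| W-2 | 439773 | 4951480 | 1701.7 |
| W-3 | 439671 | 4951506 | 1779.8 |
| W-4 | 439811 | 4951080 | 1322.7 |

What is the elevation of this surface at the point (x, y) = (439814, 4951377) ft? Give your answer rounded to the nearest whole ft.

1587 ft

Let the plane be z = a·x + b·y + c.
W-3−W-2: −102a + 26b = 78.1;  W-4−W-2: 38a − 400b = −379.
Solving gives a = −0.53717472, b = 0.89646840.
Then c = 1701.7 − a·439773 − b·4951480 = −4200908.72.
At (439814, 4951377): z = −236257.0 + 4438753.0 − 4200908.72 = 1587.3 ft.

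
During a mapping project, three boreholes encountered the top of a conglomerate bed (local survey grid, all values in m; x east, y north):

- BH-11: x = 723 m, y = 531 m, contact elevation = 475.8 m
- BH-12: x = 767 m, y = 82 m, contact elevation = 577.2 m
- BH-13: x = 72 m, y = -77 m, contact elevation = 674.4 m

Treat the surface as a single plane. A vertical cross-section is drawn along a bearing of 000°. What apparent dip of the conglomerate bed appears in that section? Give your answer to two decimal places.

Let the plane be z = a·x + b·y + c.
BH-12−BH-11: 44a − 449b = 101.4;  BH-13−BH-11: −651a − 608b = 198.6.
Solving gives a = −0.08626, b = −0.23429.
Unit vector along 000° is (sin 0°, cos 0°) = (0.0000, 1.0000).
Slope in that direction = a·(0.0000) + b·(1.0000) = −0.23429.
Apparent dip = arctan|0.23429| = 13.19° (true dip is 14.0°, so apparent ≤ true as expected).

13.19°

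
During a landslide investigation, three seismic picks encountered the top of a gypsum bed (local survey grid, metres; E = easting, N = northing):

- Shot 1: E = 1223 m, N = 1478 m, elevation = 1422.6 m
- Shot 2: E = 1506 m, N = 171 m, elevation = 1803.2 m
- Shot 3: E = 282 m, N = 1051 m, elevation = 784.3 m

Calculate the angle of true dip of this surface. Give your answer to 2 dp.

36.85°

Let the plane be z = a·E + b·N + c.
Shot 2−Shot 1: 283a − 1307b = 380.6;  Shot 3−Shot 1: −941a − 427b = −638.3.
Solving gives a = 0.73795, b = −0.13141.
Gradient magnitude |∇z| = √(a² + b²) = √(0.54458 + 0.01727) = 0.74956.
True dip = arctan(0.74956) = 36.85°, dipping toward W (azimuth ≈ 280°).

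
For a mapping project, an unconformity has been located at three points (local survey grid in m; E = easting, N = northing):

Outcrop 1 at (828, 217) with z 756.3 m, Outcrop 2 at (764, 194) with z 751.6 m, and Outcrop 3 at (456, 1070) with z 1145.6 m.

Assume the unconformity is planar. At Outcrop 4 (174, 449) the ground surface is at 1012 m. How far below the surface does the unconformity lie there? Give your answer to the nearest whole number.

Two edge vectors: Outcrop 1→Outcrop 2 = (-64, -23, -4.7), Outcrop 1→Outcrop 3 = (-372, 853, 389.3).
Normal n = (Outcrop 1→Outcrop 2) × (Outcrop 1→Outcrop 3) = (-4944.8, 26663.6, -63148).
So ∂z/∂E = −n_x/n_z = −0.07830 and ∂z/∂N = −n_y/n_z = 0.42224.
Intercept c from Outcrop 1: 756.3 + 64.84 − 91.63 = 729.51.
At (174, 449): z_contact = −13.6 + 189.6 + 729.51 = 905.5 m.
Depth below ground = 1012 − 905.5 = 107 m.

107 m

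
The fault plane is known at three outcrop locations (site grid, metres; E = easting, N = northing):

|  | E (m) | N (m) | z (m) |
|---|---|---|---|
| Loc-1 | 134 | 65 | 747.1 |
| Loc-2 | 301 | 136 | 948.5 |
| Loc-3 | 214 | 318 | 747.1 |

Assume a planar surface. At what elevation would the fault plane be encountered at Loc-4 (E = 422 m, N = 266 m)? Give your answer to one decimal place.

Let the plane be z = a·E + b·N + c.
Loc-2−Loc-1: 167a + 71b = 201.4;  Loc-3−Loc-1: 80a + 253b = 0.
Solving gives a = 1.39330, b = −0.44057.
Then c = 747.1 − a·134 − b·65 = 589.04.
At (422, 266): z = 588.0 − 117.2 + 589.04 = 1059.8 m.

1059.8 m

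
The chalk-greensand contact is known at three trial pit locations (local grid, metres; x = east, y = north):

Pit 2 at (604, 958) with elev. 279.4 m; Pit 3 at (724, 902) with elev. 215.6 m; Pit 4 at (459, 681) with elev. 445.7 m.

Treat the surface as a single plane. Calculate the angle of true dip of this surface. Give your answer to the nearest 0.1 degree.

Let the plane be z = a·x + b·y + c.
Pit 3−Pit 2: 120a − 56b = −63.8;  Pit 4−Pit 2: −145a − 277b = 166.3.
Solving gives a = −0.65245, b = −0.25882.
Gradient magnitude |∇z| = √(a² + b²) = √(0.42569 + 0.06699) = 0.70191.
True dip = arctan(0.70191) = 35.1°, dipping toward ENE (azimuth ≈ 068°).

35.1°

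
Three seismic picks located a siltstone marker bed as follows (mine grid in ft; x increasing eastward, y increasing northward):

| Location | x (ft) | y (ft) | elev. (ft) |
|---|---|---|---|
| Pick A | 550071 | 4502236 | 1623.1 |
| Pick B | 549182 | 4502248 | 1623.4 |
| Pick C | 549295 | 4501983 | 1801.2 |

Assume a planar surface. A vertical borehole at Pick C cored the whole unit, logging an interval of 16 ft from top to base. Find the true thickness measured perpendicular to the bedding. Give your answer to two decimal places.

Two edge vectors: Pick A→Pick B = (-889, 12, 0.3), Pick A→Pick C = (-776, -253, 178.1).
Normal n = (Pick A→Pick B) × (Pick A→Pick C) = (2213.1, 158098.1, 234229).
So ∂z/∂x = −n_x/n_z = −0.00945 and ∂z/∂y = −n_y/n_z = −0.67497.
|∇z| = √(a²+b²) = 0.67504, so dip δ = arctan(0.67504) = 34.02°.
True thickness = vertical thickness × cos δ = 16 × cos 34.02° = 13.26 ft.

13.26 ft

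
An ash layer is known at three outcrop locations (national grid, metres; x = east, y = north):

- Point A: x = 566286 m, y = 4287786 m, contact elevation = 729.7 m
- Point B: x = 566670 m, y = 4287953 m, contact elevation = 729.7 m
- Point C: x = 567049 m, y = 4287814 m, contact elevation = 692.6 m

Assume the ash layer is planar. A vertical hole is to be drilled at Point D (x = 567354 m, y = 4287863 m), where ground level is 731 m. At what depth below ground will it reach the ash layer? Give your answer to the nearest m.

49 m

Let the plane be z = a·x + b·y + c.
Point B−Point A: 384a + 167b = 0;  Point C−Point A: 763a + 28b = −37.1.
Solving gives a = −0.05310494, b = 0.12210956.
Then c = 729.7 − a·566286 − b·4287786 = −492777.37.
At (567354, 4287863): z_contact = −30129.3 + 523589.1 − 492777.37 = 682.4 m.
Depth below ground = 731 − 682.4 = 49 m.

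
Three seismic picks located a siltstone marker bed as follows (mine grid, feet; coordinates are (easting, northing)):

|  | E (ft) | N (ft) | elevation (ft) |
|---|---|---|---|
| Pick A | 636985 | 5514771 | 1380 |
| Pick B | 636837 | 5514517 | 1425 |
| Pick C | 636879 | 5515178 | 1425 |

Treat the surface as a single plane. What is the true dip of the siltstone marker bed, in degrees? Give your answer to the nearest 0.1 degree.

Let the plane be z = a·E + b·N + c.
Pick B−Pick A: −148a − 254b = 45;  Pick C−Pick A: −106a + 407b = 45.
Solving gives a = −0.34127, b = 0.02168.
Gradient magnitude |∇z| = √(a² + b²) = √(0.11646 + 0.00047) = 0.34196.
True dip = arctan(0.34196) = 18.9°, dipping toward E (azimuth ≈ 094°).

18.9°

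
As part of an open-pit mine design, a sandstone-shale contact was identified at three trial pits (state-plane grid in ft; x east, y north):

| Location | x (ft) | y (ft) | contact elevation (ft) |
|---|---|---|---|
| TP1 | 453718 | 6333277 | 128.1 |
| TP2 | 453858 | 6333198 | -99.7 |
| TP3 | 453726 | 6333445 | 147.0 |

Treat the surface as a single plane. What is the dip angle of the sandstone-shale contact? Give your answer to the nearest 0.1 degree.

56.9°

Two edge vectors: TP1→TP2 = (140, -79, -227.8), TP1→TP3 = (8, 168, 18.9).
Normal n = (TP1→TP2) × (TP1→TP3) = (36777.3, -4468.4, 24152).
So ∂z/∂x = −n_x/n_z = −1.52274 and ∂z/∂y = −n_y/n_z = 0.18501.
Gradient magnitude |∇z| = √(a² + b²) = √(2.31875 + 0.03423) = 1.53394.
True dip = arctan(1.53394) = 56.9°, dipping toward E (azimuth ≈ 097°).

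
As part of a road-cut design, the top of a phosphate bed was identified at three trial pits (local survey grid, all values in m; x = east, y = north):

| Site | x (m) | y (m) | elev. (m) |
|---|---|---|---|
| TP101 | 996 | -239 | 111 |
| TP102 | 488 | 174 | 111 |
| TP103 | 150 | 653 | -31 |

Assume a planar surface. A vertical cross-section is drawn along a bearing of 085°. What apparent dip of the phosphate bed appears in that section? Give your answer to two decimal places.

31.96°

Let the plane be z = a·x + b·y + c.
TP102−TP101: −508a + 413b = 0;  TP103−TP101: −846a + 892b = −142.
Solving gives a = −0.56533, b = −0.69537.
Unit vector along 085° is (sin 85°, cos 85°) = (0.9962, 0.0872).
Slope in that direction = a·(0.9962) + b·(0.0872) = −0.62378.
Apparent dip = arctan|0.62378| = 31.96° (true dip is 41.9°, so apparent ≤ true as expected).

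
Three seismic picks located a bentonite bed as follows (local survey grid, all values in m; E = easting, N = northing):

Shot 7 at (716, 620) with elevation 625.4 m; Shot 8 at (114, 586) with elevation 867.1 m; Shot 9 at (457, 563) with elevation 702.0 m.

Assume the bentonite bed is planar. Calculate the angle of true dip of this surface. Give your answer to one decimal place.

38.0°

Two edge vectors: Shot 7→Shot 8 = (-602, -34, 241.7), Shot 7→Shot 9 = (-259, -57, 76.6).
Normal n = (Shot 7→Shot 8) × (Shot 7→Shot 9) = (11172.5, -16487.1, 25508).
So ∂z/∂E = −n_x/n_z = −0.43800 and ∂z/∂N = −n_y/n_z = 0.64635.
Gradient magnitude |∇z| = √(a² + b²) = √(0.19184 + 0.41777) = 0.78078.
True dip = arctan(0.78078) = 38.0°, dipping toward SE (azimuth ≈ 146°).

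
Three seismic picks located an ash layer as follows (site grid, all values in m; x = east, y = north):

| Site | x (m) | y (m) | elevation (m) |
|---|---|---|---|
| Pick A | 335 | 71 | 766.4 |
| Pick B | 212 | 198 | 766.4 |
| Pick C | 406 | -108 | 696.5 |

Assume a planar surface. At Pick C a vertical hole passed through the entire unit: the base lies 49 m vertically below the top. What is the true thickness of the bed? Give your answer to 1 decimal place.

Let the plane be z = a·x + b·y + c.
Pick B−Pick A: −123a + 127b = 0;  Pick C−Pick A: 71a − 179b = −69.9.
Solving gives a = 0.68287, b = 0.66136.
|∇z| = √(a²+b²) = 0.95064, so dip δ = arctan(0.95064) = 43.55°.
True thickness = vertical thickness × cos δ = 49 × cos 43.55° = 35.5 m.

35.5 m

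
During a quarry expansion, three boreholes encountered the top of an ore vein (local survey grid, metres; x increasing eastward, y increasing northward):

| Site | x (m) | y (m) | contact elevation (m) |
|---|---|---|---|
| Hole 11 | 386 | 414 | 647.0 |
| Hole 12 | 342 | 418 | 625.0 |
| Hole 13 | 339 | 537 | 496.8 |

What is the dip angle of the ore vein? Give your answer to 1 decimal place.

Two edge vectors: Hole 11→Hole 12 = (-44, 4, -22), Hole 11→Hole 13 = (-47, 123, -150.2).
Normal n = (Hole 11→Hole 12) × (Hole 11→Hole 13) = (2105.2, -5574.8, -5224).
So ∂z/∂x = −n_x/n_z = 0.40299 and ∂z/∂y = −n_y/n_z = −1.06715.
Gradient magnitude |∇z| = √(a² + b²) = √(0.16240 + 1.13881) = 1.14071.
True dip = arctan(1.14071) = 48.8°, dipping toward NNW (azimuth ≈ 339°).

48.8°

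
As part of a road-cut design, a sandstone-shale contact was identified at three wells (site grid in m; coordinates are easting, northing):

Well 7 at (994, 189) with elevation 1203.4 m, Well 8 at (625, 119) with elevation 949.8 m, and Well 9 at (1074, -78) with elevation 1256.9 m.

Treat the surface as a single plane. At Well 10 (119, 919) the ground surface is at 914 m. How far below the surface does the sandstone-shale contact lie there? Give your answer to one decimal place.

Two edge vectors: Well 7→Well 8 = (-369, -70, -253.6), Well 7→Well 9 = (80, -267, 53.5).
Normal n = (Well 7→Well 8) × (Well 7→Well 9) = (-71456.2, -546.5, 104123).
So ∂z/∂easting = −n_x/n_z = 0.686267 and ∂z/∂northing = −n_y/n_z = 0.005249.
Intercept c from Well 7: 1203.4 − 682.15 − 0.99 = 520.26.
At (119, 919): z_contact = 81.67 + 4.82 + 520.26 = 606.75 m.
Depth below ground = 914 − 606.75 = 307.3 m.

307.3 m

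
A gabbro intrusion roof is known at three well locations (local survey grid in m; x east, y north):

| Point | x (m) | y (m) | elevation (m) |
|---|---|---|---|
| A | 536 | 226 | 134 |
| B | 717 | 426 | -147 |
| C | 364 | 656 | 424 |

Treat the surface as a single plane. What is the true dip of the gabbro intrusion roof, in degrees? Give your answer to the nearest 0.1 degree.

Let the plane be z = a·x + b·y + c.
B−A: 181a + 200b = −281;  C−A: −172a + 430b = 290.
Solving gives a = −1.59342, b = 0.03705.
Gradient magnitude |∇z| = √(a² + b²) = √(2.53900 + 0.00137) = 1.59385.
True dip = arctan(1.59385) = 57.9°, dipping toward E (azimuth ≈ 091°).

57.9°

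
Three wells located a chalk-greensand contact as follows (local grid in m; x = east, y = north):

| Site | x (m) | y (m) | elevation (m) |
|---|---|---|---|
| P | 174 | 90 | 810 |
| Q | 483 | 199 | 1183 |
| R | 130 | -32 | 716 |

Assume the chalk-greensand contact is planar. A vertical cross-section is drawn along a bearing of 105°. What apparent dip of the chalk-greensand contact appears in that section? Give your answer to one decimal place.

43.1°

Let the plane be z = a·x + b·y + c.
Q−P: 309a + 109b = 373;  R−P: −44a − 122b = −94.
Solving gives a = 1.07167, b = 0.38399.
Unit vector along 105° is (sin 105°, cos 105°) = (0.9659, -0.2588).
Slope in that direction = a·(0.9659) + b·(-0.2588) = 0.93577.
Apparent dip = arctan|0.93577| = 43.1° (true dip is 48.7°, so apparent ≤ true as expected).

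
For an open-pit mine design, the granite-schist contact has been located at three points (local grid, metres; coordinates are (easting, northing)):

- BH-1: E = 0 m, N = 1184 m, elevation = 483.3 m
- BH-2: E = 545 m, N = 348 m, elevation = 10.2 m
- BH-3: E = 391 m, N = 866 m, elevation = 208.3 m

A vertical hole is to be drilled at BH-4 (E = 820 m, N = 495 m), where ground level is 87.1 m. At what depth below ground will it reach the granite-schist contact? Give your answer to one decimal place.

Let the plane be z = a·E + b·N + c.
BH-2−BH-1: 545a − 836b = −473.1;  BH-3−BH-1: 391a − 318b = −275.
Solving gives a = −0.517394, b = 0.228612.
Then c = 483.3 − a·0 − b·1184 = 212.62.
At (820, 495): z_contact = −424.26 + 113.16 + 212.62 = -98.48 m.
Depth below ground = 87.1 − (-98.48) = 185.6 m.

185.6 m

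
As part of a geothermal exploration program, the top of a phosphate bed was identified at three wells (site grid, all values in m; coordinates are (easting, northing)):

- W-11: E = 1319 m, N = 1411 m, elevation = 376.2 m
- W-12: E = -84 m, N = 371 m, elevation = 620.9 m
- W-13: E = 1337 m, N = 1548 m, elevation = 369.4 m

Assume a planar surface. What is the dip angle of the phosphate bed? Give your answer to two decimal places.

8.83°

Two edge vectors: W-11→W-12 = (-1403, -1040, 244.7), W-11→W-13 = (18, 137, -6.8).
Normal n = (W-11→W-12) × (W-11→W-13) = (-26451.9, -5135.8, -173491).
So ∂z/∂E = −n_x/n_z = −0.15247 and ∂z/∂N = −n_y/n_z = −0.02960.
Gradient magnitude |∇z| = √(a² + b²) = √(0.02325 + 0.00088) = 0.15532.
True dip = arctan(0.15532) = 8.83°, dipping toward E (azimuth ≈ 079°).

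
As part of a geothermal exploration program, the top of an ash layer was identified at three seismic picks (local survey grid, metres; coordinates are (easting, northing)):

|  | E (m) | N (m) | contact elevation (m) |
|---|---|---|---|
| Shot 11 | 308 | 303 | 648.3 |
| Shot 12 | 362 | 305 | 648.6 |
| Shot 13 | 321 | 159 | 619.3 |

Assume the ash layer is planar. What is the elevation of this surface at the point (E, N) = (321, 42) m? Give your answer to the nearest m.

596 m

Let the plane be z = a·E + b·N + c.
Shot 12−Shot 11: 54a + 2b = 0.3;  Shot 13−Shot 11: 13a − 144b = −29.
Solving gives a = −0.00190, b = 0.20122.
Then c = 648.3 − a·308 − b·303 = 587.92.
At (321, 42): z = −0.6 + 8.5 + 587.92 = 595.8 m.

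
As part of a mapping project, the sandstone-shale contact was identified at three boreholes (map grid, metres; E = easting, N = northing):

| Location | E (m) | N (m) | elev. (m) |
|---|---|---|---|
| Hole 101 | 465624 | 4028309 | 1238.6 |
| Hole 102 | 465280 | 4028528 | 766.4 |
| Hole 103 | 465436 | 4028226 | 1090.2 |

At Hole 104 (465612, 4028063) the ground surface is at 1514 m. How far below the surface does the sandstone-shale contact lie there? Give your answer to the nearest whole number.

Two edge vectors: Hole 101→Hole 102 = (-344, 219, -472.2), Hole 101→Hole 103 = (-188, -83, -148.4).
Normal n = (Hole 101→Hole 102) × (Hole 101→Hole 103) = (-71692.2, 37724, 69724).
So ∂z/∂E = −n_x/n_z = 1.02822844 and ∂z/∂N = −n_y/n_z = −0.54104756.
Intercept c from Hole 101: 1238.6 − 478767.84 + 2179506.75 = 1701977.51.
At (465612, 4028063): z_contact = 478755.5 − 2179373.7 + 1701977.51 = 1359.4 m.
Depth below ground = 1514 − 1359.4 = 155 m.

155 m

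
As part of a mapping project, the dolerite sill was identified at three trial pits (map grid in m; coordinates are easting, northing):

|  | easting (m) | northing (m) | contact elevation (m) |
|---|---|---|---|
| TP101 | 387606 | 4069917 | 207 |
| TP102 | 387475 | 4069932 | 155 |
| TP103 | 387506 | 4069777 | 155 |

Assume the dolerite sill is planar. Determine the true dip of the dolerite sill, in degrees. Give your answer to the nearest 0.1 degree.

22.5°

Let the plane be z = a·easting + b·northing + c.
TP102−TP101: −131a + 15b = −52;  TP103−TP101: −100a − 140b = −52.
Solving gives a = 0.40625, b = 0.08125.
Gradient magnitude |∇z| = √(a² + b²) = √(0.16504 + 0.00660) = 0.41430.
True dip = arctan(0.41430) = 22.5°, dipping toward WSW (azimuth ≈ 259°).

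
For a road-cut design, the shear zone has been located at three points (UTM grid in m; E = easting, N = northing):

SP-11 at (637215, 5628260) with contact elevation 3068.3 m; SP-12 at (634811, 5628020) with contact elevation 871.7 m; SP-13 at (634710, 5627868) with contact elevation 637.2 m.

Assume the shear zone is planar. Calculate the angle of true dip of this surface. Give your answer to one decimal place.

52.2°

Two edge vectors: SP-11→SP-12 = (-2404, -240, -2196.6), SP-11→SP-13 = (-2505, -392, -2431.1).
Normal n = (SP-11→SP-12) × (SP-11→SP-13) = (-277603.2, -341881.4, 341168).
So ∂z/∂E = −n_x/n_z = 0.81368 and ∂z/∂N = −n_y/n_z = 1.00209.
Gradient magnitude |∇z| = √(a² + b²) = √(0.66208 + 1.00419) = 1.29084.
True dip = arctan(1.29084) = 52.2°, dipping toward SW (azimuth ≈ 219°).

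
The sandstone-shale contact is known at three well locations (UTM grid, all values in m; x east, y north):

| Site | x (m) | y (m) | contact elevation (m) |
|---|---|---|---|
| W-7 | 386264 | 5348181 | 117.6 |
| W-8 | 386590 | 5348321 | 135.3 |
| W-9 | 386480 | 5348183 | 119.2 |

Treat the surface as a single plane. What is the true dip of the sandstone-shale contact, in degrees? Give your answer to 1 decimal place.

6.4°

Two edge vectors: W-7→W-8 = (326, 140, 17.7), W-7→W-9 = (216, 2, 1.6).
Normal n = (W-7→W-8) × (W-7→W-9) = (188.6, 3301.6, -29588).
So ∂z/∂x = −n_x/n_z = 0.00637 and ∂z/∂y = −n_y/n_z = 0.11159.
Gradient magnitude |∇z| = √(a² + b²) = √(0.00004 + 0.01245) = 0.11177.
True dip = arctan(0.11177) = 6.4°, dipping toward S (azimuth ≈ 183°).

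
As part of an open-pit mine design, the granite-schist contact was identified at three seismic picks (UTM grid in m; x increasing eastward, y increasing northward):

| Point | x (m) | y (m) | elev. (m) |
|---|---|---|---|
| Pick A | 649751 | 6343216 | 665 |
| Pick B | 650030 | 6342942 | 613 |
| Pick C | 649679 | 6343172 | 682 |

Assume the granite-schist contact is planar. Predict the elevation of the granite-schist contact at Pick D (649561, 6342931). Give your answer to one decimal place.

715.1 m

Let the plane be z = a·x + b·y + c.
Pick B−Pick A: 279a − 274b = −52;  Pick C−Pick A: −72a − 44b = 17.
Solving gives a = −0.217035371, b = −0.031214848.
Then c = 665 − a·649751 − b·6343216 = 339686.47.
At (649561, 6342931): z = −140977.7 − 197993.6 + 339686.47 = 715.1 m.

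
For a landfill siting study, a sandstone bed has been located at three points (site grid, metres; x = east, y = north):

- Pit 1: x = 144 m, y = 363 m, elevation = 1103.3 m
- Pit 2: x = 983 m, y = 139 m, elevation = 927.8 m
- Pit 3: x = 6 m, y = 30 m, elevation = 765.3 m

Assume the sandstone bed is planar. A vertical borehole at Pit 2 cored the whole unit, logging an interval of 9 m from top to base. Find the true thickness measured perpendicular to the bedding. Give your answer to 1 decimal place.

6.4 m

Two edge vectors: Pit 1→Pit 2 = (839, -224, -175.5), Pit 1→Pit 3 = (-138, -333, -338).
Normal n = (Pit 1→Pit 2) × (Pit 1→Pit 3) = (17270.5, 307801, -310299).
So ∂z/∂x = −n_x/n_z = 0.05566 and ∂z/∂y = −n_y/n_z = 0.99195.
|∇z| = √(a²+b²) = 0.99351, so dip δ = arctan(0.99351) = 44.81°.
True thickness = vertical thickness × cos δ = 9 × cos 44.81° = 6.4 m.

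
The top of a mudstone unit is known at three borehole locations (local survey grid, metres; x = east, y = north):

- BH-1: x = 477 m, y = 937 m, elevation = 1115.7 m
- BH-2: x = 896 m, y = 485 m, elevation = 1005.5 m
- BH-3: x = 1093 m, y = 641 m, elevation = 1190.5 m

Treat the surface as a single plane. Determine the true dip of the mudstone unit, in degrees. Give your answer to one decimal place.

Two edge vectors: BH-1→BH-2 = (419, -452, -110.2), BH-1→BH-3 = (616, -296, 74.8).
Normal n = (BH-1→BH-2) × (BH-1→BH-3) = (-66428.8, -99224.4, 154408).
So ∂z/∂x = −n_x/n_z = 0.43022 and ∂z/∂y = −n_y/n_z = 0.64261.
Gradient magnitude |∇z| = √(a² + b²) = √(0.18509 + 0.41295) = 0.77333.
True dip = arctan(0.77333) = 37.7°, dipping toward SW (azimuth ≈ 214°).

37.7°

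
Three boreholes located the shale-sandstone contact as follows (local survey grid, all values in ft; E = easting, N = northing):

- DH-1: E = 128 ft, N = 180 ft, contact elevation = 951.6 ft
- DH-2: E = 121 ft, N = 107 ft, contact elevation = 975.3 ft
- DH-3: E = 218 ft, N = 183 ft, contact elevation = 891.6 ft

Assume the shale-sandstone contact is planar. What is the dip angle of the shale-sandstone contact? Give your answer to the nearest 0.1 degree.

35.3°

Let the plane be z = a·E + b·N + c.
DH-2−DH-1: −7a − 73b = 23.7;  DH-3−DH-1: 90a + 3b = −60.
Solving gives a = −0.65795, b = −0.26157.
Gradient magnitude |∇z| = √(a² + b²) = √(0.43290 + 0.06842) = 0.70803.
True dip = arctan(0.70803) = 35.3°, dipping toward ENE (azimuth ≈ 068°).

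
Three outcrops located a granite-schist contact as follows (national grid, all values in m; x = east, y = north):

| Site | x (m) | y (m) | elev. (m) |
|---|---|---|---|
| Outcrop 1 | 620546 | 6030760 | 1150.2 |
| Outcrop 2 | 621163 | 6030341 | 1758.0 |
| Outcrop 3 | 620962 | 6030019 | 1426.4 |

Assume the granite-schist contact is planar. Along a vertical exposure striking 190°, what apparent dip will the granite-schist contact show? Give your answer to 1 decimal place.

26.2°

Let the plane be z = a·x + b·y + c.
Outcrop 2−Outcrop 1: 617a − 419b = 607.8;  Outcrop 3−Outcrop 1: 416a − 741b = 276.2.
Solving gives a = 1.18296, b = 0.29138.
Unit vector along 190° is (sin 190°, cos 190°) = (-0.1736, -0.9848).
Slope in that direction = a·(-0.1736) + b·(-0.9848) = −0.49237.
Apparent dip = arctan|0.49237| = 26.2° (true dip is 50.6°, so apparent ≤ true as expected).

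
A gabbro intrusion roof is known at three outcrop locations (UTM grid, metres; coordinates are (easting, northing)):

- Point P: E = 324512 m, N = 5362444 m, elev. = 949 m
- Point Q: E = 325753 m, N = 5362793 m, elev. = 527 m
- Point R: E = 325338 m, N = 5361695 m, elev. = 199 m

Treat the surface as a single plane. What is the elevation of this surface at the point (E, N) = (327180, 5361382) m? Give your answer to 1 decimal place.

Two edge vectors: Point P→Point Q = (1241, 349, -422), Point P→Point R = (826, -749, -750).
Normal n = (Point P→Point Q) × (Point P→Point R) = (-577828, 582178, -1217783).
So ∂z/∂E = −n_x/n_z = −0.474491761 and ∂z/∂N = −n_y/n_z = 0.478063826.
Intercept c from Point P: 949 + 153978.27 − 2563590.49 = −2408663.22.
At (327180, 5361382): z = −155244.2 + 2563082.8 − 2408663.22 = -824.6 m.

-824.6 m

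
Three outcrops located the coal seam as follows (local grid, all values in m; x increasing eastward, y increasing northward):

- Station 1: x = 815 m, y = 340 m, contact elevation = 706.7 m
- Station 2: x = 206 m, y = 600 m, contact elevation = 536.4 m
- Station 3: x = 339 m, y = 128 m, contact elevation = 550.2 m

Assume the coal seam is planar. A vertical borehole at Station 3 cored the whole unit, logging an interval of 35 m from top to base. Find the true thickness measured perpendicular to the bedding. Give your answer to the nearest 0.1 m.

33.4 m

Let the plane be z = a·x + b·y + c.
Station 2−Station 1: −609a + 260b = −170.3;  Station 3−Station 1: −476a − 212b = −156.5.
Solving gives a = 0.30369, b = 0.05634.
|∇z| = √(a²+b²) = 0.30887, so dip δ = arctan(0.30887) = 17.16°.
True thickness = vertical thickness × cos δ = 35 × cos 17.16° = 33.4 m.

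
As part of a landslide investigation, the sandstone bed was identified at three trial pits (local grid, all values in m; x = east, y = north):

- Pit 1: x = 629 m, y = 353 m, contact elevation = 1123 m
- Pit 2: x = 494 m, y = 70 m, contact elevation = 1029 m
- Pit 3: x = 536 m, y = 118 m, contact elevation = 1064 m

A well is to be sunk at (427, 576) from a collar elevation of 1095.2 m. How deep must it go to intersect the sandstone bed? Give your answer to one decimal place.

205.8 m

Let the plane be z = a·x + b·y + c.
Pit 2−Pit 1: −135a − 283b = −94;  Pit 3−Pit 1: −93a − 235b = −59.
Solving gives a = 0.99760, b = −0.14373.
Then c = 1123 − a·629 − b·353 = 546.25.
At (427, 576): z_contact = 425.97 − 82.79 + 546.25 = 889.43 m.
Depth below ground = 1095.2 − 889.43 = 205.8 m.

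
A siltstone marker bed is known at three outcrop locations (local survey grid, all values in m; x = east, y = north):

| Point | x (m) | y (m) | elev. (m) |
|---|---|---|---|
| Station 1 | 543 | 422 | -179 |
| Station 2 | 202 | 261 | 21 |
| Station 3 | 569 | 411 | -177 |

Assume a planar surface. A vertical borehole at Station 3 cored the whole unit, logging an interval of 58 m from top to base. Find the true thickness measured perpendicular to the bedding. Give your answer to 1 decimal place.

Let the plane be z = a·x + b·y + c.
Station 2−Station 1: −341a − 161b = 200;  Station 3−Station 1: 26a − 11b = 2.
Solving gives a = −0.23661, b = −0.74109.
|∇z| = √(a²+b²) = 0.77794, so dip δ = arctan(0.77794) = 37.88°.
True thickness = vertical thickness × cos δ = 58 × cos 37.88° = 45.8 m.

45.8 m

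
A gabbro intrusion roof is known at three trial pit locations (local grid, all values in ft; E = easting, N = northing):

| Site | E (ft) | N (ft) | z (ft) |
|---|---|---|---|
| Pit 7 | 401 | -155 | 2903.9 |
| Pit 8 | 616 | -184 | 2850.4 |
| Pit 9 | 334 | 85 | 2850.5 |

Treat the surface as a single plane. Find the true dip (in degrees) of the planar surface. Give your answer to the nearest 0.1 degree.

22.8°

Let the plane be z = a·E + b·N + c.
Pit 8−Pit 7: 215a − 29b = −53.5;  Pit 9−Pit 7: −67a + 240b = −53.4.
Solving gives a = −0.28976, b = −0.30339.
Gradient magnitude |∇z| = √(a² + b²) = √(0.08396 + 0.09205) = 0.41953.
True dip = arctan(0.41953) = 22.8°, dipping toward NE (azimuth ≈ 044°).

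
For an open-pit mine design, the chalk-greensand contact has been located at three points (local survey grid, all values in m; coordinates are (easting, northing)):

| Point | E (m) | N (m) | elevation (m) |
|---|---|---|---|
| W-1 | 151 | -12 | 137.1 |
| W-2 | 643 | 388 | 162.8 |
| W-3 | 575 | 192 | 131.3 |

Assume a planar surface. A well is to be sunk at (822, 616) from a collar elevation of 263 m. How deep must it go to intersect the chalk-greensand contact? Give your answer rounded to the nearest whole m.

Let the plane be z = a·E + b·N + c.
W-2−W-1: 492a + 400b = 25.7;  W-3−W-1: 424a + 204b = −5.8.
Solving gives a = −0.10924, b = 0.19861.
Then c = 137.1 − a·151 − b·-12 = 155.98.
At (822, 616): z_contact = −89.8 + 122.3 + 155.98 = 188.5 m.
Depth below ground = 263 − 188.5 = 74 m.

74 m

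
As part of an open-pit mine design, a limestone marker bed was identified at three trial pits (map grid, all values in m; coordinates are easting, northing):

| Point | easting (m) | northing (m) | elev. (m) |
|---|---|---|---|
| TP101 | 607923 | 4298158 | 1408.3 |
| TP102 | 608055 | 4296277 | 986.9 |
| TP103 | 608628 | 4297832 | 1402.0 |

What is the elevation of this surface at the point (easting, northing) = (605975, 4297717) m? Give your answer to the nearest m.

1116 m

Let the plane be z = a·easting + b·northing + c.
TP102−TP101: 132a − 1881b = −421.4;  TP103−TP101: 705a − 326b = −6.3.
Solving gives a = 0.09783239, b = 0.23089520.
Then c = 1408.3 − a·607923 − b·4298158 = −1050490.32.
At (605975, 4297717): z = 59284.0 + 992322.2 − 1050490.32 = 1115.9 m.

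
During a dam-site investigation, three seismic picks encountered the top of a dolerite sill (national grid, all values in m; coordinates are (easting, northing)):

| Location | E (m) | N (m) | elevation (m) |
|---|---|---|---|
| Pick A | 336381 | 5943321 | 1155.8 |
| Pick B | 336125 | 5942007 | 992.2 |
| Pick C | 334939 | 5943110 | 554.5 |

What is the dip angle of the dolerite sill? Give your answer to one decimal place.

22.4°

Two edge vectors: Pick A→Pick B = (-256, -1314, -163.6), Pick A→Pick C = (-1442, -211, -601.3).
Normal n = (Pick A→Pick B) × (Pick A→Pick C) = (755588.6, 81978.4, -1840772).
So ∂z/∂E = −n_x/n_z = 0.41047 and ∂z/∂N = −n_y/n_z = 0.04453.
Gradient magnitude |∇z| = √(a² + b²) = √(0.16849 + 0.00198) = 0.41288.
True dip = arctan(0.41288) = 22.4°, dipping toward W (azimuth ≈ 264°).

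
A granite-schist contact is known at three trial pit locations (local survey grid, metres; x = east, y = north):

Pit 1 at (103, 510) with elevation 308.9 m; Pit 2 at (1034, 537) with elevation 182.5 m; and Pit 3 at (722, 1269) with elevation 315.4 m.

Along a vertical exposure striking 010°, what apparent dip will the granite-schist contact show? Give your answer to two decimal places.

5.49°

Let the plane be z = a·x + b·y + c.
Pit 2−Pit 1: 931a + 27b = −126.4;  Pit 3−Pit 1: 619a + 759b = 6.5.
Solving gives a = −0.13931, b = 0.12218.
Unit vector along 010° is (sin 10°, cos 10°) = (0.1736, 0.9848).
Slope in that direction = a·(0.1736) + b·(0.9848) = 0.09613.
Apparent dip = arctan|0.09613| = 5.49° (true dip is 10.5°, so apparent ≤ true as expected).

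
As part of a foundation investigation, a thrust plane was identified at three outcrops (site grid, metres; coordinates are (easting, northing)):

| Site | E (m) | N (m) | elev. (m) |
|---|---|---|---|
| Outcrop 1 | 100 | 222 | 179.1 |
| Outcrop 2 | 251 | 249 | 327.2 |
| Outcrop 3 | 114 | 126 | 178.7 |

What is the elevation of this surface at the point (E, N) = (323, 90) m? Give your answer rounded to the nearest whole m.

373 m

Two edge vectors: Outcrop 1→Outcrop 2 = (151, 27, 148.1), Outcrop 1→Outcrop 3 = (14, -96, -0.4).
Normal n = (Outcrop 1→Outcrop 2) × (Outcrop 1→Outcrop 3) = (14206.8, 2133.8, -14874).
So ∂z/∂E = −n_x/n_z = 0.95514 and ∂z/∂N = −n_y/n_z = 0.14346.
Intercept c from Outcrop 1: 179.1 − 95.51 − 31.85 = 51.74.
At (323, 90): z = 308.5 + 12.9 + 51.74 = 373.2 m.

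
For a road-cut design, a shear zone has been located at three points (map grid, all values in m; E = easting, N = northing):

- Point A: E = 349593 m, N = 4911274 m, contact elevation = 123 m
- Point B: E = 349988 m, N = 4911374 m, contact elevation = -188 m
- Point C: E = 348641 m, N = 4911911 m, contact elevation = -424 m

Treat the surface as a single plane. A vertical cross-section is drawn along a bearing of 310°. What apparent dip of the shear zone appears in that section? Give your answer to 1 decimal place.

32.3°

Let the plane be z = a·E + b·N + c.
Point B−Point A: 395a + 100b = −311;  Point C−Point A: −952a + 637b = −547.
Solving gives a = −0.41350, b = −1.47669.
Unit vector along 310° is (sin 310°, cos 310°) = (-0.7660, 0.6428).
Slope in that direction = a·(-0.7660) + b·(0.6428) = −0.63244.
Apparent dip = arctan|0.63244| = 32.3° (true dip is 56.9°, so apparent ≤ true as expected).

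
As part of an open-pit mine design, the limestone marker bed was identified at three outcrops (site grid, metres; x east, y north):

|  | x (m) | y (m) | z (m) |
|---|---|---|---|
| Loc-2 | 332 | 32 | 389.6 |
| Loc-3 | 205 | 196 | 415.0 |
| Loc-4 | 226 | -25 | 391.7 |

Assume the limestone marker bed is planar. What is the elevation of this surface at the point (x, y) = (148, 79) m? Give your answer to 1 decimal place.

Two edge vectors: Loc-2→Loc-3 = (-127, 164, 25.4), Loc-2→Loc-4 = (-106, -57, 2.1).
Normal n = (Loc-2→Loc-3) × (Loc-2→Loc-4) = (1792.2, -2425.7, 24623).
So ∂z/∂x = −n_x/n_z = −0.07279 and ∂z/∂y = −n_y/n_z = 0.09851.
Intercept c from Loc-2: 389.6 + 24.16 − 3.15 = 410.61.
At (148, 79): z = −10.8 + 7.8 + 410.61 = 407.6 m.

407.6 m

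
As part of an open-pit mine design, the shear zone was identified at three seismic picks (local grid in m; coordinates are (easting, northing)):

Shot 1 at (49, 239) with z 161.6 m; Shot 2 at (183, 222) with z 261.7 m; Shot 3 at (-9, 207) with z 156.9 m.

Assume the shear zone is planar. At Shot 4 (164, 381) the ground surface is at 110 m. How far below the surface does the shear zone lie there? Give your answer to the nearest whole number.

16 m

Let the plane be z = a·E + b·N + c.
Shot 2−Shot 1: 134a − 17b = 100.1;  Shot 3−Shot 1: −58a − 32b = −4.7.
Solving gives a = 0.62251, b = −0.98142.
Then c = 161.6 − a·49 − b·239 = 365.66.
At (164, 381): z_contact = 102.1 − 373.9 + 365.66 = 93.8 m.
Depth below ground = 110 − 93.8 = 16 m.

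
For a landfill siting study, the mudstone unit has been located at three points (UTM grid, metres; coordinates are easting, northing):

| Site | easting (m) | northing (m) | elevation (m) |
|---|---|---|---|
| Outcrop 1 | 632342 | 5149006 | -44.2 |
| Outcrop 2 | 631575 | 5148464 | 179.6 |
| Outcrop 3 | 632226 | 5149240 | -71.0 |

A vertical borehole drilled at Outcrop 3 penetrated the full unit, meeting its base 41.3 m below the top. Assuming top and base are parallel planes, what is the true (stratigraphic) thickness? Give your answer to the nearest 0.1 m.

40.1 m

Let the plane be z = a·easting + b·northing + c.
Outcrop 2−Outcrop 1: −767a − 542b = 223.8;  Outcrop 3−Outcrop 1: −116a + 234b = −26.8.
Solving gives a = −0.15615, b = −0.19194.
|∇z| = √(a²+b²) = 0.24744, so dip δ = arctan(0.24744) = 13.90°.
True thickness = vertical thickness × cos δ = 41.3 × cos 13.90° = 40.1 m.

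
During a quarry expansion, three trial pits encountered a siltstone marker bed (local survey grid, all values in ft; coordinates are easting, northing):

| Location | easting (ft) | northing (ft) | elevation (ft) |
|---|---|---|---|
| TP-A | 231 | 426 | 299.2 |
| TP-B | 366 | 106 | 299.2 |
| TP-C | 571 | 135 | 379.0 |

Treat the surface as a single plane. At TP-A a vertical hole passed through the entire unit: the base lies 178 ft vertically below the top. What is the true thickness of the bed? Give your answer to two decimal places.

165.34 ft

Let the plane be z = a·easting + b·northing + c.
TP-B−TP-A: 135a − 320b = 0;  TP-C−TP-A: 340a − 291b = 79.8.
Solving gives a = 0.36735, b = 0.15497.
|∇z| = √(a²+b²) = 0.39870, so dip δ = arctan(0.39870) = 21.74°.
True thickness = vertical thickness × cos δ = 178 × cos 21.74° = 165.34 ft.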